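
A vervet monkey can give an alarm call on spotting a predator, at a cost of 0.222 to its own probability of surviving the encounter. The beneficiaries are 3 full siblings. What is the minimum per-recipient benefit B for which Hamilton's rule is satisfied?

r to a full sibling = 0.5 (full sibs share both parents — two paths of length 2: r = 2·(1/2)^2 = 1/2).
Hamilton's rule with n recipients of equal r: n·r·B > C, so B > C/(n·r) = 0.222/(3·0.5) = 0.148.

0.148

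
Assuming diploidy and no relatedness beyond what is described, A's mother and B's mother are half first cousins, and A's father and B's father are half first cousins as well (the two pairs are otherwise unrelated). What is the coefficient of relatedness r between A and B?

0.03125

Wright's path rule: contributions from independent ancestry routes add.
A and B are related in two ways: half second cousins through their mothers (r = 1/64) and half second cousins through their fathers (r = 1/64).
r = 1/64 + 1/64 = 0.03125.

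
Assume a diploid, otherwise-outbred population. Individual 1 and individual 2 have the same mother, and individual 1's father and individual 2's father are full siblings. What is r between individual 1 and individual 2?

With two independent routes of shared ancestry, r is the sum of the two contributions.
Individual 1 and individual 2 are related in two ways: half-sibs through their shared mother (r = 1/4) and first cousins through their fathers (r = 1/8).
r = 1/4 + 1/8 = 0.375.

0.375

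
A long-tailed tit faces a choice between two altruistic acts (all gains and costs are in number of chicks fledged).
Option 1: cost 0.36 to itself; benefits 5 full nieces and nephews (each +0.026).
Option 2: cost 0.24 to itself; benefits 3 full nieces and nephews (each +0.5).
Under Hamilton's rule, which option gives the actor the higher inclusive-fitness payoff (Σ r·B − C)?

Option 2

Option 1: r to a full niece or nephew = 0.25.
Option 1: Σ r·B − C = (5·0.25·0.026) − 0.36 = -0.3275.
Option 2: r to a full niece or nephew = 0.25.
Option 2: Σ r·B − C = (3·0.25·0.5) − 0.24 = 0.135.
Option 2 has the higher net inclusive-fitness payoff.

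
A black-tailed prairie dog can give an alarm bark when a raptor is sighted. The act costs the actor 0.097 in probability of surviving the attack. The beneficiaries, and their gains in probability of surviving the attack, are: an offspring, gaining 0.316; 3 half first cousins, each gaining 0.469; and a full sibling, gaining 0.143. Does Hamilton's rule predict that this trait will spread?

Yes

Hamilton's rule: the trait is favored when the sum of r·B over every recipient exceeds the actor's cost C.
r to an offspring = 1/2 (one parent–offspring link: r = (1/2)^1 = 1/2).
r to a half first cousin = 0.0625 (half first cousins share one grandparent — one path of length 4: r = (1/2)^4 = 1/16).
r to a full sibling = 1/2 (full sibs share both parents — two paths of length 2: r = 2·(1/2)^2 = 1/2).
Summing one r·B term per recipient: 1·0.5·0.316 + 3·0.0625·0.469 + 1·0.5·0.143 = 0.3174375.
0.3174375 > 0.097: the indirect benefit exceeds the cost.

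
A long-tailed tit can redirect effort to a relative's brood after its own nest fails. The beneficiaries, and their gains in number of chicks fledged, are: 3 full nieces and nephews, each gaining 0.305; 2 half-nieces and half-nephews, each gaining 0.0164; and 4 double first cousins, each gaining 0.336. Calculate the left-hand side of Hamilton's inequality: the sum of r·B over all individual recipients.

r to a full niece or nephew = 0.25 (full aunt/uncle↔niece/nephew: two paths of length 3 through the shared grandparent pair: r = 2·(1/2)^3 = 1/4).
r to a half-niece or half-nephew = 1/8 (half-aunt/uncle↔niece/nephew: one path of length 3: r = (1/2)^3 = 1/8).
r to a double first cousin = 0.25 (double first cousins share both grandparent pairs — four paths of length 4: r = 4·(1/2)^4 = 1/4).
Summing one r·B term per recipient: 3·0.25·0.305 + 2·0.125·0.0164 + 4·0.25·0.336 = 0.56885.

0.56885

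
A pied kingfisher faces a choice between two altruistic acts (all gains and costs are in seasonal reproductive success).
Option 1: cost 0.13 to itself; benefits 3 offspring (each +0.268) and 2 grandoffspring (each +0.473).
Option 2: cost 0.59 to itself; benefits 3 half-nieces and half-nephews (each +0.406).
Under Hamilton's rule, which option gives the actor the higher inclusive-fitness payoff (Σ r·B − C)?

Option 1: r to an offspring = 0.5.
Option 1: r to a grandoffspring = 0.25.
Option 1: Σ r·B − C = (3·0.5·0.268 + 2·0.25·0.473) − 0.13 = 0.5085.
Option 2: r to a half-niece or half-nephew = 0.125.
Option 2: Σ r·B − C = (3·0.125·0.406) − 0.59 = -0.43775.
Option 1 has the higher net inclusive-fitness payoff.

Option 1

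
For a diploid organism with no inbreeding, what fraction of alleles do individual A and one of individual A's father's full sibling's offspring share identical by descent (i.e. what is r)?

0.125

Each parent–offspring link contributes a factor of 1/2, and independent paths through distinct common ancestors add.
First cousins share one grandparent pair — two paths of length 4: r = 2·(1/2)^4 = 1/8.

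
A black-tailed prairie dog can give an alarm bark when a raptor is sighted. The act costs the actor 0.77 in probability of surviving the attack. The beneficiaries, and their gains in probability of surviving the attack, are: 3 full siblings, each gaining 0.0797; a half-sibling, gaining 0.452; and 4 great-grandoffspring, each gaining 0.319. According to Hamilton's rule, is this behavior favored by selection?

No

Hamilton's rule: the trait is favored when the sum of r·B over every recipient exceeds the actor's cost C.
r to a full sibling = 0.5 (full sibs share both parents — two paths of length 2: r = 2·(1/2)^2 = 1/2).
r to a half-sibling = 0.25 (half-sibs share one parent — one path of length 2: r = (1/2)^2 = 1/4).
r to a great-grandoffspring = 1/8 (three parent–offspring links: r = (1/2)^3 = 1/8).
Summing one r·B term per recipient: 3·0.5·0.0797 + 1·0.25·0.452 + 4·0.125·0.319 = 0.39205.
0.39205 < 0.77: the indirect benefit is less than the cost.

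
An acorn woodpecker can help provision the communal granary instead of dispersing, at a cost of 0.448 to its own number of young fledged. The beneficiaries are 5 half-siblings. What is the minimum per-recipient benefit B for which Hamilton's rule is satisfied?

r to a half-sibling = 1/4 (half-sibs share one parent — one path of length 2: r = (1/2)^2 = 1/4).
Hamilton's rule with n recipients of equal r: n·r·B > C, so B > C/(n·r) = 0.448/(5·0.25) = 0.3584.

0.3584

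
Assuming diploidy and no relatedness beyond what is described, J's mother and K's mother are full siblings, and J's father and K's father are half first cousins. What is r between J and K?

Relatedness sums over independent paths through distinct common ancestors.
J and K are related in two ways: first cousins through their mothers (r = 1/8) and half second cousins through their fathers (r = 1/64).
r = 1/8 + 1/64 = 9/64 = 0.140625.

0.140625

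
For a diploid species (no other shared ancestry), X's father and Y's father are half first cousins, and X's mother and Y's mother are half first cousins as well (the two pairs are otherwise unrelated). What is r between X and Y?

0.03125

With two independent routes of shared ancestry, r is the sum of the two contributions.
X and Y are related in two ways: half second cousins through their fathers (r = 1/64) and half second cousins through their mothers (r = 1/64).
r = 1/64 + 1/64 = 0.03125.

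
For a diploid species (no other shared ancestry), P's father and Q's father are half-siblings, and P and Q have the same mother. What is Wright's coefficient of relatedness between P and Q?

0.3125

With two independent routes of shared ancestry, r is the sum of the two contributions.
P and Q are related in two ways: half first cousins through their fathers (r = 1/16) and half-sibs through their shared mother (r = 1/4).
r = 1/16 + 1/4 = 0.3125.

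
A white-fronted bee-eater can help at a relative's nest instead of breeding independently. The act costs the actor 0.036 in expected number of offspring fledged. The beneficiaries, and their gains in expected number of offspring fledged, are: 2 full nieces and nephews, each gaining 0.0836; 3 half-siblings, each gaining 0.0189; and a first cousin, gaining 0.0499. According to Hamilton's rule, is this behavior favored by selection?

Yes

Hamilton's rule: the trait is favored when the sum of r·B over every recipient exceeds the actor's cost C.
r to a full niece or nephew = 1/4 (full aunt/uncle↔niece/nephew: two paths of length 3 through the shared grandparent pair: r = 2·(1/2)^3 = 1/4).
r to a half-sibling = 0.25 (half-sibs share one parent — one path of length 2: r = (1/2)^2 = 1/4).
r to a first cousin = 0.125 (first cousins share one grandparent pair — two paths of length 4: r = 2·(1/2)^4 = 1/8).
Summing one r·B term per recipient: 2·0.25·0.0836 + 3·0.25·0.0189 + 1·0.125·0.0499 = 0.0622125.
0.0622125 > 0.036: the indirect benefit exceeds the cost.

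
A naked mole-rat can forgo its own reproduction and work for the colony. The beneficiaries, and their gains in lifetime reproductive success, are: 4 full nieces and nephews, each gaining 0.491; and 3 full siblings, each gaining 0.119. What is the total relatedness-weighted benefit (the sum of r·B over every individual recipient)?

0.6695

r to a full niece or nephew = 0.25 (full aunt/uncle↔niece/nephew: two paths of length 3 through the shared grandparent pair: r = 2·(1/2)^3 = 1/4).
r to a full sibling = 1/2 (full sibs share both parents — two paths of length 2: r = 2·(1/2)^2 = 1/2).
Summing one r·B term per recipient: 4·0.25·0.491 + 3·0.5·0.119 = 0.6695.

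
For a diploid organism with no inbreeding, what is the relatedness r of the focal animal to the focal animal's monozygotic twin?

Each parent–offspring link contributes a factor of 1/2, and independent paths through distinct common ancestors add.
Monozygotic twins share every allele identical by descent: r = 1.

1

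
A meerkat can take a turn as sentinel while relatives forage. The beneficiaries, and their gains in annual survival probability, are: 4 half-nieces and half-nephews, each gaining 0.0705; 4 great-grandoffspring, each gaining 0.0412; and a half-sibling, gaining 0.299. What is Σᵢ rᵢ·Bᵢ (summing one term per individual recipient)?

r to a half-niece or half-nephew = 0.125 (half-aunt/uncle↔niece/nephew: one path of length 3: r = (1/2)^3 = 1/8).
r to a great-grandoffspring = 1/8 (three parent–offspring links: r = (1/2)^3 = 1/8).
r to a half-sibling = 0.25 (half-sibs share one parent — one path of length 2: r = (1/2)^2 = 1/4).
Summing one r·B term per recipient: 4·0.125·0.0705 + 4·0.125·0.0412 + 1·0.25·0.299 = 0.1306.

0.1306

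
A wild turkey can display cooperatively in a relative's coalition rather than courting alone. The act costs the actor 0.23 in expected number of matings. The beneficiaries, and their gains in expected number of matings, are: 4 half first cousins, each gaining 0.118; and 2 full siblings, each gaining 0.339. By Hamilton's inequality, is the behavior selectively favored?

Yes

Hamilton's rule: the trait is favored when the sum of r·B over every recipient exceeds the actor's cost C.
r to a half first cousin = 1/16 (half first cousins share one grandparent — one path of length 4: r = (1/2)^4 = 1/16).
r to a full sibling = 0.5 (full sibs share both parents — two paths of length 2: r = 2·(1/2)^2 = 1/2).
Summing one r·B term per recipient: 4·0.0625·0.118 + 2·0.5·0.339 = 0.3685.
0.3685 > 0.23: the indirect benefit exceeds the cost.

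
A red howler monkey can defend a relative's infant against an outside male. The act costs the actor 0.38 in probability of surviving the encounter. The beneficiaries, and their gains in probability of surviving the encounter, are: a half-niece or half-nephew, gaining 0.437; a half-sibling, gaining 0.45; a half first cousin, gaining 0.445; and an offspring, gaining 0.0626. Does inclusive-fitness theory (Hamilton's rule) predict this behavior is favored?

Hamilton's rule: the trait is favored when the sum of r·B over every recipient exceeds the actor's cost C.
r to a half-niece or half-nephew = 0.125 (half-aunt/uncle↔niece/nephew: one path of length 3: r = (1/2)^3 = 1/8).
r to a half-sibling = 1/4 (half-sibs share one parent — one path of length 2: r = (1/2)^2 = 1/4).
r to a half first cousin = 1/16 (half first cousins share one grandparent — one path of length 4: r = (1/2)^4 = 1/16).
r to an offspring = 0.5 (one parent–offspring link: r = (1/2)^1 = 1/2).
Summing one r·B term per recipient: 1·0.125·0.437 + 1·0.25·0.45 + 1·0.0625·0.445 + 1·0.5·0.0626 = 0.2262375.
0.2262375 < 0.38: the indirect benefit is less than the cost.

No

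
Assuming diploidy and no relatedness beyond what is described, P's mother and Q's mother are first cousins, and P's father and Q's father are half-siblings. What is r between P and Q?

Independent pedigree routes through distinct common ancestors add.
P and Q are related in two ways: second cousins through their mothers (r = 1/32) and half first cousins through their fathers (r = 1/16).
r = 1/32 + 1/16 = 0.09375.

0.09375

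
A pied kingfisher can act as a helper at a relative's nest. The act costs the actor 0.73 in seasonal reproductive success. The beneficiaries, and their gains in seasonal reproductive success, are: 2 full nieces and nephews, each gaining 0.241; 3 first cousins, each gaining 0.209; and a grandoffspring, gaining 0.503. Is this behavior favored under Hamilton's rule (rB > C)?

Hamilton's rule: the trait is favored when the sum of r·B over every recipient exceeds the actor's cost C.
r to a full niece or nephew = 0.25 (full aunt/uncle↔niece/nephew: two paths of length 3 through the shared grandparent pair: r = 2·(1/2)^3 = 1/4).
r to a first cousin = 0.125 (first cousins share one grandparent pair — two paths of length 4: r = 2·(1/2)^4 = 1/8).
r to a grandoffspring = 1/4 (two parent–offspring links: r = (1/2)^2 = 1/4).
Summing one r·B term per recipient: 2·0.25·0.241 + 3·0.125·0.209 + 1·0.25·0.503 = 0.324625.
0.324625 < 0.73: the indirect benefit is less than the cost.

No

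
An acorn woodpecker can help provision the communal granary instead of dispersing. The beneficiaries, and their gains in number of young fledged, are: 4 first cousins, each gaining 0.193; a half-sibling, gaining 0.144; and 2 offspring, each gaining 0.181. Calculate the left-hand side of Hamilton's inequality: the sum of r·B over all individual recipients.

0.3135

r to a first cousin = 1/8 (first cousins share one grandparent pair — two paths of length 4: r = 2·(1/2)^4 = 1/8).
r to a half-sibling = 1/4 (half-sibs share one parent — one path of length 2: r = (1/2)^2 = 1/4).
r to an offspring = 1/2 (one parent–offspring link: r = (1/2)^1 = 1/2).
Summing one r·B term per recipient: 4·0.125·0.193 + 1·0.25·0.144 + 2·0.5·0.181 = 0.3135.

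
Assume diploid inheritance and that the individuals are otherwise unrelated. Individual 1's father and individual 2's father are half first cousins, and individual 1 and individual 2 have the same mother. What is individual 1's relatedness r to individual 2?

0.265625

Independent pedigree routes through distinct common ancestors add.
Individual 1 and individual 2 are related in two ways: half second cousins through their fathers (r = 1/64) and half-sibs through their shared mother (r = 1/4).
r = 1/64 + 1/4 = 17/64 = 0.265625.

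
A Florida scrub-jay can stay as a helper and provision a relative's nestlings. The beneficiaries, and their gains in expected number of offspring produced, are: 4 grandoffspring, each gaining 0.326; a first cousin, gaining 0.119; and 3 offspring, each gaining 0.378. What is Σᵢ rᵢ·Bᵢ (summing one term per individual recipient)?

0.907875

r to a grandoffspring = 0.25 (two parent–offspring links: r = (1/2)^2 = 1/4).
r to a first cousin = 0.125 (first cousins share one grandparent pair — two paths of length 4: r = 2·(1/2)^4 = 1/8).
r to an offspring = 1/2 (one parent–offspring link: r = (1/2)^1 = 1/2).
Summing one r·B term per recipient: 4·0.25·0.326 + 1·0.125·0.119 + 3·0.5·0.378 = 0.907875.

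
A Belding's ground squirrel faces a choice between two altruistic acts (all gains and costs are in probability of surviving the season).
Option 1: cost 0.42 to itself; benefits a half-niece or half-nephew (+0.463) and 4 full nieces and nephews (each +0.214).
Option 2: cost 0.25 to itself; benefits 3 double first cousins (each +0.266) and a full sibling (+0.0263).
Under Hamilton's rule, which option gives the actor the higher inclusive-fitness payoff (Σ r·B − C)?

Option 2

Option 1: r to a half-niece or half-nephew = 0.125.
Option 1: r to a full niece or nephew = 0.25.
Option 1: Σ r·B − C = (1·0.125·0.463 + 4·0.25·0.214) − 0.42 = -0.148125.
Option 2: r to a double first cousin = 0.25.
Option 2: r to a full sibling = 0.5.
Option 2: Σ r·B − C = (3·0.25·0.266 + 1·0.5·0.0263) − 0.25 = -0.03735.
Option 2 has the higher net inclusive-fitness payoff.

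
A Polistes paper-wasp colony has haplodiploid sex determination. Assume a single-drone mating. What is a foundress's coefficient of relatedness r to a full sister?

0.75

Haplodiploid full sisters inherit their father's entire haploid genome identically (contributing 1/2) and on average half of their mother's contribution (1/2 · 1/2 = 1/4); r = 1/2 + 1/4 = 3/4.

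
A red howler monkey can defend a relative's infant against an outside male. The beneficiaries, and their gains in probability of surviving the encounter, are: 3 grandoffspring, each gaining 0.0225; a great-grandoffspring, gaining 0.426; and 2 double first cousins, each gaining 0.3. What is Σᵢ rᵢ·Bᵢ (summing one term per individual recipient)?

r to a grandoffspring = 1/4 (two parent–offspring links: r = (1/2)^2 = 1/4).
r to a great-grandoffspring = 0.125 (three parent–offspring links: r = (1/2)^3 = 1/8).
r to a double first cousin = 0.25 (double first cousins share both grandparent pairs — four paths of length 4: r = 4·(1/2)^4 = 1/4).
Summing one r·B term per recipient: 3·0.25·0.0225 + 1·0.125·0.426 + 2·0.25·0.3 = 0.220125.

0.220125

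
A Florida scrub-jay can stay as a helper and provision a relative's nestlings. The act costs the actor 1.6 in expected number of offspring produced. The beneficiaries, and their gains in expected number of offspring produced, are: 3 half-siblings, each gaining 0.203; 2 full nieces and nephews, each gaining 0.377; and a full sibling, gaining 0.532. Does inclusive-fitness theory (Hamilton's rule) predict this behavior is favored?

Hamilton's rule: the trait is favored when the sum of r·B over every recipient exceeds the actor's cost C.
r to a half-sibling = 1/4 (half-sibs share one parent — one path of length 2: r = (1/2)^2 = 1/4).
r to a full niece or nephew = 0.25 (full aunt/uncle↔niece/nephew: two paths of length 3 through the shared grandparent pair: r = 2·(1/2)^3 = 1/4).
r to a full sibling = 0.5 (full sibs share both parents — two paths of length 2: r = 2·(1/2)^2 = 1/2).
Summing one r·B term per recipient: 3·0.25·0.203 + 2·0.25·0.377 + 1·0.5·0.532 = 0.60675.
0.60675 < 1.6: the indirect benefit is less than the cost.

No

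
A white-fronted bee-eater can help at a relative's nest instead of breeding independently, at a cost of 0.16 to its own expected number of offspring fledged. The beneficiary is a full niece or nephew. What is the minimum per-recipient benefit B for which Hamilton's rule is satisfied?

0.64

r to a full niece or nephew = 0.25 (full aunt/uncle↔niece/nephew: two paths of length 3 through the shared grandparent pair: r = 2·(1/2)^3 = 1/4).
Hamilton's rule with n recipients of equal r: n·r·B > C, so B > C/(n·r) = 0.16/(1·0.25) = 0.64.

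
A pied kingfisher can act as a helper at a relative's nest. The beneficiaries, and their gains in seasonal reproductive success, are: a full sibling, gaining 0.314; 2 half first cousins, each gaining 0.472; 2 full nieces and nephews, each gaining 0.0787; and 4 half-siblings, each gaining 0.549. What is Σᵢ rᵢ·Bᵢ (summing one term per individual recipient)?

0.80435

r to a full sibling = 0.5 (full sibs share both parents — two paths of length 2: r = 2·(1/2)^2 = 1/2).
r to a half first cousin = 0.0625 (half first cousins share one grandparent — one path of length 4: r = (1/2)^4 = 1/16).
r to a full niece or nephew = 0.25 (full aunt/uncle↔niece/nephew: two paths of length 3 through the shared grandparent pair: r = 2·(1/2)^3 = 1/4).
r to a half-sibling = 0.25 (half-sibs share one parent — one path of length 2: r = (1/2)^2 = 1/4).
Summing one r·B term per recipient: 1·0.5·0.314 + 2·0.0625·0.472 + 2·0.25·0.0787 + 4·0.25·0.549 = 0.80435.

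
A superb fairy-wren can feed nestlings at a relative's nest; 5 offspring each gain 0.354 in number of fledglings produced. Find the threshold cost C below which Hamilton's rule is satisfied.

r to an offspring = 1/2 (one parent–offspring link: r = (1/2)^1 = 1/2).
Hamilton's rule: n·r·B > C, so the trait is favored while C < n·r·B = 5·0.5·0.354 = 0.885.

0.885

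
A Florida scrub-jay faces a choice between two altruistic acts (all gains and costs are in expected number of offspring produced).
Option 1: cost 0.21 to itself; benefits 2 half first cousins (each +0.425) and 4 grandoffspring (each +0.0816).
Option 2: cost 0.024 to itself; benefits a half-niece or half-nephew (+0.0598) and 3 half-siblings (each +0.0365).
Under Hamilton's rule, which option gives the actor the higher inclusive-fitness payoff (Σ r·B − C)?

Option 1: r to a half first cousin = 0.0625.
Option 1: r to a grandoffspring = 0.25.
Option 1: Σ r·B − C = (2·0.0625·0.425 + 4·0.25·0.0816) − 0.21 = -0.075275.
Option 2: r to a half-niece or half-nephew = 0.125.
Option 2: r to a half-sibling = 0.25.
Option 2: Σ r·B − C = (1·0.125·0.0598 + 3·0.25·0.0365) − 0.024 = 0.01085.
Option 2 has the higher net inclusive-fitness payoff.

Option 2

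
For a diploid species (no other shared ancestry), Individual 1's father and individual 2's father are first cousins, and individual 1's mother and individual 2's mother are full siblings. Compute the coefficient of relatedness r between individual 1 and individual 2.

0.15625

Relatedness sums over independent paths through distinct common ancestors.
Individual 1 and individual 2 are related in two ways: second cousins through their fathers (r = 1/32) and first cousins through their mothers (r = 1/8).
r = 1/32 + 1/8 = 5/32 = 0.15625.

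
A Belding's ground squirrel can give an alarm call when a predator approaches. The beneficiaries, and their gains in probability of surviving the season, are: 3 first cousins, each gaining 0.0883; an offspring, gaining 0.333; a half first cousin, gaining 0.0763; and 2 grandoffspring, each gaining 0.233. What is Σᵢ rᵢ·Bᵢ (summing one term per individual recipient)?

0.32088125

r to a first cousin = 1/8 (first cousins share one grandparent pair — two paths of length 4: r = 2·(1/2)^4 = 1/8).
r to an offspring = 0.5 (one parent–offspring link: r = (1/2)^1 = 1/2).
r to a half first cousin = 0.0625 (half first cousins share one grandparent — one path of length 4: r = (1/2)^4 = 1/16).
r to a grandoffspring = 1/4 (two parent–offspring links: r = (1/2)^2 = 1/4).
Summing one r·B term per recipient: 3·0.125·0.0883 + 1·0.5·0.333 + 1·0.0625·0.0763 + 2·0.25·0.233 = 0.32088125.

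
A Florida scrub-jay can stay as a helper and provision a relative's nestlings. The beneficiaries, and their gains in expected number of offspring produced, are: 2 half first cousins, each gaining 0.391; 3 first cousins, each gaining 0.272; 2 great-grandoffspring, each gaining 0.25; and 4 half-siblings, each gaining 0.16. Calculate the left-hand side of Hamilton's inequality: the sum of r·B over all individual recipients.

0.373375

r to a half first cousin = 1/16 (half first cousins share one grandparent — one path of length 4: r = (1/2)^4 = 1/16).
r to a first cousin = 0.125 (first cousins share one grandparent pair — two paths of length 4: r = 2·(1/2)^4 = 1/8).
r to a great-grandoffspring = 1/8 (three parent–offspring links: r = (1/2)^3 = 1/8).
r to a half-sibling = 1/4 (half-sibs share one parent — one path of length 2: r = (1/2)^2 = 1/4).
Summing one r·B term per recipient: 2·0.0625·0.391 + 3·0.125·0.272 + 2·0.125·0.25 + 4·0.25·0.16 = 0.373375.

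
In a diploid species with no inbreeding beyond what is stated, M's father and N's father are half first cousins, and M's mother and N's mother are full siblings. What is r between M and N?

With two independent routes of shared ancestry, r is the sum of the two contributions.
M and N are related in two ways: half second cousins through their fathers (r = 1/64) and first cousins through their mothers (r = 1/8).
r = 1/64 + 1/8 = 0.140625.

0.140625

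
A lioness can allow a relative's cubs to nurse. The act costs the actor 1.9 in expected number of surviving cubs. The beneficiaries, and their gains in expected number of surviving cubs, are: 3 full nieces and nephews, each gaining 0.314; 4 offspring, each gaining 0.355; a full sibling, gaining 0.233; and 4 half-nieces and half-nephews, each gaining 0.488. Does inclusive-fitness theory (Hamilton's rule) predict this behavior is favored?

Hamilton's rule: the trait is favored when the sum of r·B over every recipient exceeds the actor's cost C.
r to a full niece or nephew = 1/4 (full aunt/uncle↔niece/nephew: two paths of length 3 through the shared grandparent pair: r = 2·(1/2)^3 = 1/4).
r to an offspring = 1/2 (one parent–offspring link: r = (1/2)^1 = 1/2).
r to a full sibling = 1/2 (full sibs share both parents — two paths of length 2: r = 2·(1/2)^2 = 1/2).
r to a half-niece or half-nephew = 1/8 (half-aunt/uncle↔niece/nephew: one path of length 3: r = (1/2)^3 = 1/8).
Summing one r·B term per recipient: 3·0.25·0.314 + 4·0.5·0.355 + 1·0.5·0.233 + 4·0.125·0.488 = 1.306.
1.306 < 1.9: the indirect benefit is less than the cost.

No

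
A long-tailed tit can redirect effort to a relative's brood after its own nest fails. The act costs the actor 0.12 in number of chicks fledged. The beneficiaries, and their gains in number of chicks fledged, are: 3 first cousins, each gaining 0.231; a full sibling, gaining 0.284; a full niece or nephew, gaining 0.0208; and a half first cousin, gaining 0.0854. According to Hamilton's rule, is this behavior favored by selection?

Yes

Hamilton's rule: the trait is favored when the sum of r·B over every recipient exceeds the actor's cost C.
r to a first cousin = 0.125 (first cousins share one grandparent pair — two paths of length 4: r = 2·(1/2)^4 = 1/8).
r to a full sibling = 0.5 (full sibs share both parents — two paths of length 2: r = 2·(1/2)^2 = 1/2).
r to a full niece or nephew = 0.25 (full aunt/uncle↔niece/nephew: two paths of length 3 through the shared grandparent pair: r = 2·(1/2)^3 = 1/4).
r to a half first cousin = 1/16 (half first cousins share one grandparent — one path of length 4: r = (1/2)^4 = 1/16).
Summing one r·B term per recipient: 3·0.125·0.231 + 1·0.5·0.284 + 1·0.25·0.0208 + 1·0.0625·0.0854 = 0.2391625.
0.2391625 > 0.12: the indirect benefit exceeds the cost.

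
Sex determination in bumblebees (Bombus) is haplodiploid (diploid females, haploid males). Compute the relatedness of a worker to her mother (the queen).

One meiotic link between diploid queen and diploid daughter: r = 1/2.

0.5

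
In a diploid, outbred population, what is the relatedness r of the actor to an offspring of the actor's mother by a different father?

Each parent–offspring link contributes a factor of 1/2, and independent paths through distinct common ancestors add.
Half-sibs share one parent — one path of length 2: r = (1/2)^2 = 1/4.

0.25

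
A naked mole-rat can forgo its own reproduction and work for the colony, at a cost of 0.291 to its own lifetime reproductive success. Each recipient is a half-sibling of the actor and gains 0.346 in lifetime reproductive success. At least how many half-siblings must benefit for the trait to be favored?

r to a half-sibling = 0.25 (half-sibs share one parent — one path of length 2: r = (1/2)^2 = 1/4).
Hamilton's rule: n·r·B > C  ⇒  n > C/(r·B) = 0.291/(0.25·0.346) = 3.364.
The smallest integer exceeding 3.364 is 4.

4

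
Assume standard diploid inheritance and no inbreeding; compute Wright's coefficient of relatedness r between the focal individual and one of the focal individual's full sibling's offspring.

Each parent–offspring link contributes a factor of 1/2, and independent paths through distinct common ancestors add.
Full aunt/uncle↔niece/nephew: two paths of length 3 through the shared grandparent pair: r = 2·(1/2)^3 = 1/4.

0.25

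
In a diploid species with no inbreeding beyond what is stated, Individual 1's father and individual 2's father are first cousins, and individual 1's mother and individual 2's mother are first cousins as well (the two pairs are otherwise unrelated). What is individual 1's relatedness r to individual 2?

Relatedness sums over independent paths through distinct common ancestors.
Individual 1 and individual 2 are related in two ways: second cousins through their fathers (r = 1/32) and second cousins through their mothers (r = 1/32).
r = 1/32 + 1/32 = 0.0625.

0.0625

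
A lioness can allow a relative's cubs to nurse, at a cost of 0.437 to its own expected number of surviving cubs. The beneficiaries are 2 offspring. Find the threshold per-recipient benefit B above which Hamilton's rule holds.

0.437

r to an offspring = 0.5 (one parent–offspring link: r = (1/2)^1 = 1/2).
Hamilton's rule with n recipients of equal r: n·r·B > C, so B > C/(n·r) = 0.437/(2·0.5) = 0.437.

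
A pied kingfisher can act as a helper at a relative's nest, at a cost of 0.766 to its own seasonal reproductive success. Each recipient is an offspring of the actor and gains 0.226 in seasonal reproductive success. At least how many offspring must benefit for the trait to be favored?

r to an offspring = 0.5 (one parent–offspring link: r = (1/2)^1 = 1/2).
Hamilton's rule: n·r·B > C  ⇒  n > C/(r·B) = 0.766/(0.5·0.226) = 6.779.
The smallest integer exceeding 6.779 is 7.

7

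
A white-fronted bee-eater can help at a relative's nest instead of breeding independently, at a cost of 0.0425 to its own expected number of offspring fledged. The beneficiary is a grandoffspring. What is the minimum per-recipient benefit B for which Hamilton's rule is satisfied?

0.17

r to a grandoffspring = 1/4 (two parent–offspring links: r = (1/2)^2 = 1/4).
Hamilton's rule with n recipients of equal r: n·r·B > C, so B > C/(n·r) = 0.0425/(1·0.25) = 0.17.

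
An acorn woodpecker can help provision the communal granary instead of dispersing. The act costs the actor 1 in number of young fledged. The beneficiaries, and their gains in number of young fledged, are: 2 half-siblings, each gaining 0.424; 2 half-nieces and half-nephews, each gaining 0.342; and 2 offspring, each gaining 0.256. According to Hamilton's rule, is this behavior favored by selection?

Hamilton's rule: the trait is favored when the sum of r·B over every recipient exceeds the actor's cost C.
r to a half-sibling = 0.25 (half-sibs share one parent — one path of length 2: r = (1/2)^2 = 1/4).
r to a half-niece or half-nephew = 1/8 (half-aunt/uncle↔niece/nephew: one path of length 3: r = (1/2)^3 = 1/8).
r to an offspring = 0.5 (one parent–offspring link: r = (1/2)^1 = 1/2).
Summing one r·B term per recipient: 2·0.25·0.424 + 2·0.125·0.342 + 2·0.5·0.256 = 0.5535.
0.5535 < 1: the indirect benefit is less than the cost.

No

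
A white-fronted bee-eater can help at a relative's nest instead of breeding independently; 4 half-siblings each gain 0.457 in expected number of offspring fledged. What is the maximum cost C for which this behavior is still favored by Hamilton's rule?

r to a half-sibling = 1/4 (half-sibs share one parent — one path of length 2: r = (1/2)^2 = 1/4).
Hamilton's rule: n·r·B > C, so the trait is favored while C < n·r·B = 4·0.25·0.457 = 0.457.

0.457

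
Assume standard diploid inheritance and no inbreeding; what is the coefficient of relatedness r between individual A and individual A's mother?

0.5

Each parent–offspring link contributes a factor of 1/2, and independent paths through distinct common ancestors add.
One parent–offspring link: r = (1/2)^1 = 1/2.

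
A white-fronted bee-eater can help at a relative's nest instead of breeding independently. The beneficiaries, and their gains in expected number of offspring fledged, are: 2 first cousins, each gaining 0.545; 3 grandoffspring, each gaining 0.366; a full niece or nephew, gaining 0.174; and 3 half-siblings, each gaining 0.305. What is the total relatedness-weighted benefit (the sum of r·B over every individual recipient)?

0.683

r to a first cousin = 1/8 (first cousins share one grandparent pair — two paths of length 4: r = 2·(1/2)^4 = 1/8).
r to a grandoffspring = 0.25 (two parent–offspring links: r = (1/2)^2 = 1/4).
r to a full niece or nephew = 0.25 (full aunt/uncle↔niece/nephew: two paths of length 3 through the shared grandparent pair: r = 2·(1/2)^3 = 1/4).
r to a half-sibling = 0.25 (half-sibs share one parent — one path of length 2: r = (1/2)^2 = 1/4).
Summing one r·B term per recipient: 2·0.125·0.545 + 3·0.25·0.366 + 1·0.25·0.174 + 3·0.25·0.305 = 0.683.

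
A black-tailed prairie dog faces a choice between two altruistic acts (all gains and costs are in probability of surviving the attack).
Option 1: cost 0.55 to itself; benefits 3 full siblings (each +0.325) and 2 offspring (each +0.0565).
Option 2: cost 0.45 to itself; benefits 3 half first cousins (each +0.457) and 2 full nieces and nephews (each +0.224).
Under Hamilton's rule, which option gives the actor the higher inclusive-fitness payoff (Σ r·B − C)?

Option 1: r to a full sibling = 0.5.
Option 1: r to an offspring = 0.5.
Option 1: Σ r·B − C = (3·0.5·0.325 + 2·0.5·0.0565) − 0.55 = -0.006.
Option 2: r to a half first cousin = 0.0625.
Option 2: r to a full niece or nephew = 0.25.
Option 2: Σ r·B − C = (3·0.0625·0.457 + 2·0.25·0.224) − 0.45 = -0.2523125.
Option 1 has the higher net inclusive-fitness payoff.

Option 1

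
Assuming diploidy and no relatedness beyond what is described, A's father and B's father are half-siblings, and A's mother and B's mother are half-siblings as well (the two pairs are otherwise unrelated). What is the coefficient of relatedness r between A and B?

Relatedness sums over independent paths through distinct common ancestors.
A and B are related in two ways: half first cousins through their fathers (r = 1/16) and half first cousins through their mothers (r = 1/16).
r = 1/16 + 1/16 = 1/8 = 0.125.

0.125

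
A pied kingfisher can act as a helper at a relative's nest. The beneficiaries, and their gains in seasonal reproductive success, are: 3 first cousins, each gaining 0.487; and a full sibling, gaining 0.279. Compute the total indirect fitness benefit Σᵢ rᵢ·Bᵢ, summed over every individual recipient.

0.322125

r to a first cousin = 1/8 (first cousins share one grandparent pair — two paths of length 4: r = 2·(1/2)^4 = 1/8).
r to a full sibling = 0.5 (full sibs share both parents — two paths of length 2: r = 2·(1/2)^2 = 1/2).
Summing one r·B term per recipient: 3·0.125·0.487 + 1·0.5·0.279 = 0.322125.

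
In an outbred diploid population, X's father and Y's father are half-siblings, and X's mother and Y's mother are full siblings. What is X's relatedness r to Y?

Relatedness sums over independent paths through distinct common ancestors.
X and Y are related in two ways: half first cousins through their fathers (r = 1/16) and first cousins through their mothers (r = 1/8).
r = 1/16 + 1/8 = 3/16 = 0.1875.

0.1875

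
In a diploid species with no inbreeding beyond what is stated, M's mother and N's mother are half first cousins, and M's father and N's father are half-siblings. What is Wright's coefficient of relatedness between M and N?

With two independent routes of shared ancestry, r is the sum of the two contributions.
M and N are related in two ways: half second cousins through their mothers (r = 1/64) and half first cousins through their fathers (r = 1/16).
r = 1/64 + 1/16 = 0.078125.

0.078125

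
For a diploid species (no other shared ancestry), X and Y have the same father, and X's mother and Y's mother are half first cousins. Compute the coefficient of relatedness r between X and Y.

0.265625

Relatedness sums over independent paths through distinct common ancestors.
X and Y are related in two ways: half-sibs through their shared father (r = 1/4) and half second cousins through their mothers (r = 1/64).
r = 1/4 + 1/64 = 0.265625.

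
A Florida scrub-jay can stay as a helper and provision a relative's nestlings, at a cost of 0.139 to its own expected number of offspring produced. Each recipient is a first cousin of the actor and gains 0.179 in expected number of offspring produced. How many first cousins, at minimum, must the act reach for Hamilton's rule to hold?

r to a first cousin = 0.125 (first cousins share one grandparent pair — two paths of length 4: r = 2·(1/2)^4 = 1/8).
Hamilton's rule: n·r·B > C  ⇒  n > C/(r·B) = 0.139/(0.125·0.179) = 6.212.
The smallest integer exceeding 6.212 is 7.

7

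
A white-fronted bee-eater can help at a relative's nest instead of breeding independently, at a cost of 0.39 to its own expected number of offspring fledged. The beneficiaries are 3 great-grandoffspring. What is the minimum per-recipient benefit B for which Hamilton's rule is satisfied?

r to a great-grandoffspring = 0.125 (three parent–offspring links: r = (1/2)^3 = 1/8).
Hamilton's rule with n recipients of equal r: n·r·B > C, so B > C/(n·r) = 0.39/(3·0.125) = 1.04.

1.04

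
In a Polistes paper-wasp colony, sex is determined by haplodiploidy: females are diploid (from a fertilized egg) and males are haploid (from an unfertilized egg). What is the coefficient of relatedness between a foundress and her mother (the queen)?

One meiotic link between diploid queen and diploid daughter: r = 1/2.

0.5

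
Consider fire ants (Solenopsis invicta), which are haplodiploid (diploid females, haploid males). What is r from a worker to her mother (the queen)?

0.5

One meiotic link between diploid queen and diploid daughter: r = 1/2.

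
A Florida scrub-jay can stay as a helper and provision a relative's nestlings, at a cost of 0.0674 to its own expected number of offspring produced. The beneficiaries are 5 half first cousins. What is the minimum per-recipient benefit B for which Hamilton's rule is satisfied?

r to a half first cousin = 0.0625 (half first cousins share one grandparent — one path of length 4: r = (1/2)^4 = 1/16).
Hamilton's rule with n recipients of equal r: n·r·B > C, so B > C/(n·r) = 0.0674/(5·0.0625) = 0.2157.

0.2157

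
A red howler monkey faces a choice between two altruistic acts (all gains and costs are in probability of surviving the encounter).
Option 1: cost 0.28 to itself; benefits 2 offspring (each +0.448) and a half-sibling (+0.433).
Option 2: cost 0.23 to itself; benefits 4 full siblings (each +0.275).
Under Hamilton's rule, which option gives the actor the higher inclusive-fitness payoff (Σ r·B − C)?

Option 2

Option 1: r to an offspring = 0.5.
Option 1: r to a half-sibling = 0.25.
Option 1: Σ r·B − C = (2·0.5·0.448 + 1·0.25·0.433) − 0.28 = 0.27625.
Option 2: r to a full sibling = 0.5.
Option 2: Σ r·B − C = (4·0.5·0.275) − 0.23 = 0.32.
Option 2 has the higher net inclusive-fitness payoff.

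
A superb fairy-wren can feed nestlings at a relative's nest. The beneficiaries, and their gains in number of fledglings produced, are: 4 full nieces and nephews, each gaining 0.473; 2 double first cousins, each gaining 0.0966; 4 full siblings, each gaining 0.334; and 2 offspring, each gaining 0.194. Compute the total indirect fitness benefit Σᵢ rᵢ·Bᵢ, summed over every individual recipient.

r to a full niece or nephew = 1/4 (full aunt/uncle↔niece/nephew: two paths of length 3 through the shared grandparent pair: r = 2·(1/2)^3 = 1/4).
r to a double first cousin = 1/4 (double first cousins share both grandparent pairs — four paths of length 4: r = 4·(1/2)^4 = 1/4).
r to a full sibling = 0.5 (full sibs share both parents — two paths of length 2: r = 2·(1/2)^2 = 1/2).
r to an offspring = 1/2 (one parent–offspring link: r = (1/2)^1 = 1/2).
Summing one r·B term per recipient: 4·0.25·0.473 + 2·0.25·0.0966 + 4·0.5·0.334 + 2·0.5·0.194 = 1.3833.

1.3833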